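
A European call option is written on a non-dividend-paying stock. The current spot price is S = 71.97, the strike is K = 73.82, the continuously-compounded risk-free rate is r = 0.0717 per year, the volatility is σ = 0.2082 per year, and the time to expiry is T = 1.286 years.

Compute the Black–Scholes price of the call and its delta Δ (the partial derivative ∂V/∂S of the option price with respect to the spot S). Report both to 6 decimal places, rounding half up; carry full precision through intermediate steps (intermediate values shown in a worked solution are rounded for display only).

price = 9.129870
Δ = 0.655823

σ√T = 0.2082·√1.286 = 0.236103
d₁ = (ln(S/K) + (r+σ²/2)T) / (σ√T) = (ln(71.97/73.82) + (0.0717+0.2082²/2)·1.286) / 0.236103 = (-0.025380 + 0.120078) / 0.236103 = 0.401089
d₂ = d₁ − σ√T = 0.401089 − 0.236103 = 0.164986
e^{−rT} = e^{−0.0717·1.286} = 0.911917
N(d₁) = 0.655823,  N(d₂) = 0.565522
Call price V = S·N(d₁) − K·e^{−rT}·N(d₂) = 47.199548 − 38.069677 = 9.129870
Δ = N(d₁) = 0.655823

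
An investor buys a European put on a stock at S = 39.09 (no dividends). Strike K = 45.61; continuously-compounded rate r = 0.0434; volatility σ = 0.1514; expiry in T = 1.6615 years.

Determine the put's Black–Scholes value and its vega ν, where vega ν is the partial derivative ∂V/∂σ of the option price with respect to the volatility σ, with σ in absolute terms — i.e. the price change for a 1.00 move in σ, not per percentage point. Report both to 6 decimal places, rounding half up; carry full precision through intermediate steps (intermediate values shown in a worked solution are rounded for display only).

σ√T = 0.1514·√1.6615 = 0.195153
d₁ = (ln(S/K) + (r+σ²/2)T) / (σ√T) = (ln(39.09/45.61) + (0.0434+0.1514²/2)·1.6615) / 0.195153 = (-0.154260 + 0.091152) / 0.195153 = -0.323380
d₂ = d₁ − σ√T = -0.323380 − 0.195153 = -0.518534
e^{−rT} = e^{−0.0434·1.6615} = 0.930429
N(−d₁) = 0.626796,  N(−d₂) = 0.697957
Put price V = K·e^{−rT}·N(−d₂) − S·N(−d₁) = 29.619124 − 24.501473 = 5.117650
φ(d₁) = (1/√(2π))·e^{−d₁²/2} = 0.378619
ν = S·φ(d₁)·√T = 19.077337

price = 5.117650
ν = 19.077337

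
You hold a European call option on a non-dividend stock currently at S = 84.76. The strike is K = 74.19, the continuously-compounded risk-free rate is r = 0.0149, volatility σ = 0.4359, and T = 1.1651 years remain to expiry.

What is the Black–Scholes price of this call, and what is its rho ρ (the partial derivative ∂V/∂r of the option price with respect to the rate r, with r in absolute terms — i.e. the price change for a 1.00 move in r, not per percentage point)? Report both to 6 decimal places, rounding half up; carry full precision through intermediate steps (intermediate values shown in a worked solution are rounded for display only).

σ√T = 0.4359·√1.1651 = 0.470510
d₁ = (ln(S/K) + (r+σ²/2)T) / (σ√T) = (ln(84.76/74.19) + (0.0149+0.4359²/2)·1.1651) / 0.470510 = (0.133194 + 0.128050) / 0.470510 = 0.555236
d₂ = d₁ − σ√T = 0.555236 − 0.470510 = 0.084727
e^{−rT} = e^{−0.0149·1.1651} = 0.982790
N(d₁) = 0.710633,  N(d₂) = 0.533761
Call price V = S·N(d₁) − K·e^{−rT}·N(d₂) = 60.233293 − 38.918186 = 21.315107
ρ = K·T·e^{−rT}·N(d₂) = 45.343578

price = 21.315107
ρ = 45.343578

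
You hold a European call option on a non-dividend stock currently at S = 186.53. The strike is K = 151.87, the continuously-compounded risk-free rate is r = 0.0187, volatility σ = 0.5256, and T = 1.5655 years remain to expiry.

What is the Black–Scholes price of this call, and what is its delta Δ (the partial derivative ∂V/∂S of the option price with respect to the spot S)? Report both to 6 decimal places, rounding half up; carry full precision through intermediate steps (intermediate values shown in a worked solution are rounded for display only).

σ√T = 0.5256·√1.5655 = 0.657630
d₁ = (ln(S/K) + (r+σ²/2)T) / (σ√T) = (ln(186.53/151.87) + (0.0187+0.5256²/2)·1.5655) / 0.657630 = (0.205567 + 0.245514) / 0.657630 = 0.685919
d₂ = d₁ − σ√T = 0.685919 − 0.657630 = 0.028288
e^{−rT} = e^{−0.0187·1.5655} = 0.971150
N(d₁) = 0.753618,  N(d₂) = 0.511284
Call price V = S·N(d₁) − K·e^{−rT}·N(d₂) = 140.572324 − 75.408474 = 65.163849
Δ = N(d₁) = 0.753618

price = 65.163849
Δ = 0.753618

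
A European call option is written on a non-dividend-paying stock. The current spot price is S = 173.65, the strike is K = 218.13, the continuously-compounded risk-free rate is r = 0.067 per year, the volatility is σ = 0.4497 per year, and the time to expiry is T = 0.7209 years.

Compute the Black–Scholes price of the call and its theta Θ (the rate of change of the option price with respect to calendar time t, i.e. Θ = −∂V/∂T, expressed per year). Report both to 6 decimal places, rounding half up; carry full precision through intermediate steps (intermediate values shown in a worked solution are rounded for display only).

price = 14.876697
Θ = -21.179747

σ√T = 0.4497·√0.7209 = 0.381822
d₁ = (ln(S/K) + (r+σ²/2)T) / (σ√T) = (ln(173.65/218.13) + (0.067+0.4497²/2)·0.7209) / 0.381822 = (-0.228049 + 0.121194) / 0.381822 = -0.279857
d₂ = d₁ − σ√T = -0.279857 − 0.381822 = -0.661678
e^{−rT} = e^{−0.067·0.7209} = 0.952848
N(d₁) = 0.389794,  N(d₂) = 0.254089
Call price V = S·N(d₁) − K·e^{−rT}·N(d₂) = 67.687682 − 52.810985 = 14.876697
φ(d₁) = (1/√(2π))·e^{−d₁²/2} = 0.383622
Θ = −S·φ(d₁)·σ/(2√T) − r·K·e^{−rT}·N(d₂) = −17.641411 − 3.538336 = -21.179747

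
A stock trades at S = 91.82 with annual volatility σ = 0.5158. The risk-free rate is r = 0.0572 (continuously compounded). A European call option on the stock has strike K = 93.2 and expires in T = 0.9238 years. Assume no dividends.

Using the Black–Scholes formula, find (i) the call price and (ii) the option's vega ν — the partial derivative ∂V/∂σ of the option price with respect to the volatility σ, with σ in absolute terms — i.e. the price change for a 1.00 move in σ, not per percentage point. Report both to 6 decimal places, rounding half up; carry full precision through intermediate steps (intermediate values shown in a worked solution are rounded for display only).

price = 19.400348
ν = 33.403208

σ√T = 0.5158·√0.9238 = 0.495759
d₁ = (ln(S/K) + (r+σ²/2)T) / (σ√T) = (ln(91.82/93.2) + (0.0572+0.5158²/2)·0.9238) / 0.495759 = (-0.014918 + 0.175730) / 0.495759 = 0.324376
d₂ = d₁ − σ√T = 0.324376 − 0.495759 = -0.171383
e^{−rT} = e^{−0.0572·0.9238} = 0.948530
N(d₁) = 0.627173,  N(d₂) = 0.431961
Call price V = S·N(d₁) − K·e^{−rT}·N(d₂) = 57.587045 − 38.186697 = 19.400348
φ(d₁) = (1/√(2π))·e^{−d₁²/2} = 0.378497
ν = S·φ(d₁)·√T = 33.403208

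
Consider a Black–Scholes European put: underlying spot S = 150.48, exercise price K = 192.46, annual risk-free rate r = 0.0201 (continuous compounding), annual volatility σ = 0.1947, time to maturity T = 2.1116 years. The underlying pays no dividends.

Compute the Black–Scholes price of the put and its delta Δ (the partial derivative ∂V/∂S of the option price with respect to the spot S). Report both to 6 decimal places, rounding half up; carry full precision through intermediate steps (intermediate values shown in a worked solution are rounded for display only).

σ√T = 0.1947·√2.1116 = 0.282925
d₁ = (ln(S/K) + (r+σ²/2)T) / (σ√T) = (ln(150.48/192.46) + (0.0201+0.1947²/2)·2.1116) / 0.282925 = (-0.246058 + 0.082467) / 0.282925 = -0.578215
d₂ = d₁ − σ√T = -0.578215 − 0.282925 = -0.861140
e^{−rT} = e^{−0.0201·2.1116} = 0.958445
N(−d₁) = 0.718440,  N(−d₂) = 0.805420
Put price V = K·e^{−rT}·N(−d₂) − S·N(−d₁) = 148.569562 − 108.110926 = 40.458636
Δ = −N(−d₁) = -0.718440

price = 40.458636
Δ = -0.718440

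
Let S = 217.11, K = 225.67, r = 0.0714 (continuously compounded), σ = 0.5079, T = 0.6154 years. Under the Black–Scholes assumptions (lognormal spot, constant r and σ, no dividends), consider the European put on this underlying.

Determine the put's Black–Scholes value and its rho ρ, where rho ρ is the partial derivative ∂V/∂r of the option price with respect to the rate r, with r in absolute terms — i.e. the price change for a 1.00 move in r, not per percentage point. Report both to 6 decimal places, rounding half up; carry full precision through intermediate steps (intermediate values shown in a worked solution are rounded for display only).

price = 33.625513
ρ = -76.258707

σ√T = 0.5079·√0.6154 = 0.398435
d₁ = (ln(S/K) + (r+σ²/2)T) / (σ√T) = (ln(217.11/225.67) + (0.0714+0.5079²/2)·0.6154) / 0.398435 = (-0.038670 + 0.123315) / 0.398435 = 0.212444
d₂ = d₁ − σ√T = 0.212444 − 0.398435 = -0.185991
e^{−rT} = e^{−0.0714·0.6154} = 0.957012
N(−d₁) = 0.415880,  N(−d₂) = 0.573774
Put price V = K·e^{−rT}·N(−d₂) − S·N(−d₁) = 123.917301 − 90.291789 = 33.625513
ρ = −K·T·e^{−rT}·N(−d₂) = -76.258707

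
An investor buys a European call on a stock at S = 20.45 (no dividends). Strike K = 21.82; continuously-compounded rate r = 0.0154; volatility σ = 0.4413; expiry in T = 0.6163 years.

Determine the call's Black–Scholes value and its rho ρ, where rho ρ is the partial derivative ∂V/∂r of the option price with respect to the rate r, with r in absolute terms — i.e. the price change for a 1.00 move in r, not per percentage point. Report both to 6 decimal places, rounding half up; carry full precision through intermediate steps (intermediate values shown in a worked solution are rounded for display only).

σ√T = 0.4413·√0.6163 = 0.346442
d₁ = (ln(S/K) + (r+σ²/2)T) / (σ√T) = (ln(20.45/21.82) + (0.0154+0.4413²/2)·0.6163) / 0.346442 = (-0.064844 + 0.069502) / 0.346442 = 0.013445
d₂ = d₁ − σ√T = 0.013445 − 0.346442 = -0.332997
e^{−rT} = e^{−0.0154·0.6163} = 0.990554
N(d₁) = 0.505364,  N(d₂) = 0.369568
Call price V = S·N(d₁) − K·e^{−rT}·N(d₂) = 10.334684 − 7.987807 = 2.346876
ρ = K·T·e^{−rT}·N(d₂) = 4.922886

price = 2.346876
ρ = 4.922886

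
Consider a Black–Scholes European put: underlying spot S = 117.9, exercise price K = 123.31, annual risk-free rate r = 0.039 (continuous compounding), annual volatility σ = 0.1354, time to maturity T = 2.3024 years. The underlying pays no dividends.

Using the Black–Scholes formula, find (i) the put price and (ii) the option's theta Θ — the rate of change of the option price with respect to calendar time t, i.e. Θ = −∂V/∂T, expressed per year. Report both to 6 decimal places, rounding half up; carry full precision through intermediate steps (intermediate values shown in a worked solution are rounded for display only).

σ√T = 0.1354·√2.3024 = 0.205451
d₁ = (ln(S/K) + (r+σ²/2)T) / (σ√T) = (ln(117.9/123.31) + (0.039+0.1354²/2)·2.3024) / 0.205451 = (-0.044865 + 0.110899) / 0.205451 = 0.321410
d₂ = d₁ − σ√T = 0.321410 − 0.205451 = 0.115958
e^{−rT} = e^{−0.039·2.3024} = 0.914120
N(−d₁) = 0.373950,  N(−d₂) = 0.453843
Put price V = K·e^{−rT}·N(−d₂) − S·N(−d₁) = 51.157219 − 44.088708 = 7.068511
φ(d₁) = (1/√(2π))·e^{−d₁²/2} = 0.378859
Θ = −S·φ(d₁)·σ/(2√T) + r·K·e^{−rT}·N(−d₂) = −1.992920 + 1.995132 = 0.002211

price = 7.068511
Θ = 0.002211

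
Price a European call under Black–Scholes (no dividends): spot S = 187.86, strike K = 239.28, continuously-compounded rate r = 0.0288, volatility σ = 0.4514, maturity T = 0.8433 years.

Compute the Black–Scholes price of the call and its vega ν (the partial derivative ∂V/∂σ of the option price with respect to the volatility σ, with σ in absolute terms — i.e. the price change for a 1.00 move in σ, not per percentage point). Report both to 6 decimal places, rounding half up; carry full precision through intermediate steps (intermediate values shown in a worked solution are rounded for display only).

price = 16.329950
ν = 65.434242

σ√T = 0.4514·√0.8433 = 0.414527
d₁ = (ln(S/K) + (r+σ²/2)T) / (σ√T) = (ln(187.86/239.28) + (0.0288+0.4514²/2)·0.8433) / 0.414527 = (-0.241937 + 0.110203) / 0.414527 = -0.317794
d₂ = d₁ − σ√T = -0.317794 − 0.414527 = -0.732321
e^{−rT} = e^{−0.0288·0.8433} = 0.976006
N(d₁) = 0.375321,  N(d₂) = 0.231986
Call price V = S·N(d₁) − K·e^{−rT}·N(d₂) = 70.507726 − 54.177776 = 16.329950
φ(d₁) = (1/√(2π))·e^{−d₁²/2} = 0.379297
ν = S·φ(d₁)·√T = 65.434242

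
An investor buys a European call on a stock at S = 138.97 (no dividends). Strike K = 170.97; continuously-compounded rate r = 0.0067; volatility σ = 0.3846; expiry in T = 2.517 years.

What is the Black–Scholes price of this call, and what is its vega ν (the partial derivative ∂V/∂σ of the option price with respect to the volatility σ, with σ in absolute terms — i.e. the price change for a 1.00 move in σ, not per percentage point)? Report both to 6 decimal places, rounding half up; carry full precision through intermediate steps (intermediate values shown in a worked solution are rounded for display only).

σ√T = 0.3846·√2.517 = 0.610170
d₁ = (ln(S/K) + (r+σ²/2)T) / (σ√T) = (ln(138.97/170.97) + (0.0067+0.3846²/2)·2.517) / 0.610170 = (-0.207230 + 0.203018) / 0.610170 = -0.006904
d₂ = d₁ − σ√T = -0.006904 − 0.610170 = -0.617074
e^{−rT} = e^{−0.0067·2.517} = 0.983277
N(d₁) = 0.497246,  N(d₂) = 0.268593
Call price V = S·N(d₁) − K·e^{−rT}·N(d₂) = 69.102260 − 45.153437 = 23.948823
φ(d₁) = (1/√(2π))·e^{−d₁²/2} = 0.398933
ν = S·φ(d₁)·√T = 87.955374

price = 23.948823
ν = 87.955374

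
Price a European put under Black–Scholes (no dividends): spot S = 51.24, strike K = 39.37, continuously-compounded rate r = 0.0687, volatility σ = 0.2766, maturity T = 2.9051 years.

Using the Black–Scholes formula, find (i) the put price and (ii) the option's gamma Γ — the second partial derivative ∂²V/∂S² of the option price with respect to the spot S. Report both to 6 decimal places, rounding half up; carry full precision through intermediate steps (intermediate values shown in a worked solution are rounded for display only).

σ√T = 0.2766·√2.9051 = 0.471447
d₁ = (ln(S/K) + (r+σ²/2)T) / (σ√T) = (ln(51.24/39.37) + (0.0687+0.2766²/2)·2.9051) / 0.471447 = (0.263516 + 0.310711) / 0.471447 = 1.218012
d₂ = d₁ − σ√T = 1.218012 − 0.471447 = 0.746565
e^{−rT} = e^{−0.0687·2.9051} = 0.819074
N(−d₁) = 0.111610,  N(−d₂) = 0.227663
Put price V = K·e^{−rT}·N(−d₂) − S·N(−d₁) = 7.341443 − 5.718883 = 1.622559
φ(d₁) = (1/√(2π))·e^{−d₁²/2} = 0.190003
Γ = φ(d₁) / (S·σ·√T) = 0.007865

price = 1.622559
Γ = 0.007865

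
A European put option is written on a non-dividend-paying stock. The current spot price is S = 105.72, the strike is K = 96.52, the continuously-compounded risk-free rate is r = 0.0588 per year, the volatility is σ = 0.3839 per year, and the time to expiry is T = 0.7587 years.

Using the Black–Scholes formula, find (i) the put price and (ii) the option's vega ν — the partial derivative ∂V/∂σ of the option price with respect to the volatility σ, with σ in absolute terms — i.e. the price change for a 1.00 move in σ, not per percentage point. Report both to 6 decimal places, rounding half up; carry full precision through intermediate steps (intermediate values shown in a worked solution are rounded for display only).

σ√T = 0.3839·√0.7587 = 0.334390
d₁ = (ln(S/K) + (r+σ²/2)T) / (σ√T) = (ln(105.72/96.52) + (0.0588+0.3839²/2)·0.7587) / 0.334390 = (0.091044 + 0.100520) / 0.334390 = 0.572875
d₂ = d₁ − σ√T = 0.572875 − 0.334390 = 0.238485
e^{−rT} = e^{−0.0588·0.7587} = 0.956369
N(−d₁) = 0.283365,  N(−d₂) = 0.405752
Put price V = K·e^{−rT}·N(−d₂) − S·N(−d₁) = 37.454480 − 29.957302 = 7.497178
φ(d₁) = (1/√(2π))·e^{−d₁²/2} = 0.338568
ν = S·φ(d₁)·√T = 31.177232

price = 7.497178
ν = 31.177232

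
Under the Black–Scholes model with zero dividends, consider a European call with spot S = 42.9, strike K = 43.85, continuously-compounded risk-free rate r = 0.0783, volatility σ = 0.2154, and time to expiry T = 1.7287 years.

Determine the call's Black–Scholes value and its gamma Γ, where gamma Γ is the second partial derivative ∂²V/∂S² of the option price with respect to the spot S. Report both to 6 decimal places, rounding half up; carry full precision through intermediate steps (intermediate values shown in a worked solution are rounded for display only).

σ√T = 0.2154·√1.7287 = 0.283208
d₁ = (ln(S/K) + (r+σ²/2)T) / (σ√T) = (ln(42.9/43.85) + (0.0783+0.2154²/2)·1.7287) / 0.283208 = (-0.021903 + 0.175461) / 0.283208 = 0.542208
d₂ = d₁ − σ√T = 0.542208 − 0.283208 = 0.259000
e^{−rT} = e^{−0.0783·1.7287} = 0.873404
N(d₁) = 0.706162,  N(d₂) = 0.602182
Call price V = S·N(d₁) − K·e^{−rT}·N(d₂) = 30.294370 − 23.062841 = 7.231528
φ(d₁) = (1/√(2π))·e^{−d₁²/2} = 0.344406
Γ = φ(d₁) / (S·σ·√T) = 0.028347

price = 7.231528
Γ = 0.028347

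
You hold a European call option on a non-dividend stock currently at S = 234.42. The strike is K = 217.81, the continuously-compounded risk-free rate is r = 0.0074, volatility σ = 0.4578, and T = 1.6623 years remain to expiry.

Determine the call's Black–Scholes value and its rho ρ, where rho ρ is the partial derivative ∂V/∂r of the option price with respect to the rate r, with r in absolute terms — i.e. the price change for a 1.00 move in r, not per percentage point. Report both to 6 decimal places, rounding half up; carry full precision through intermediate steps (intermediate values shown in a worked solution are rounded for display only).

price = 62.342372
ρ = 157.530315

σ√T = 0.4578·√1.6623 = 0.590243
d₁ = (ln(S/K) + (r+σ²/2)T) / (σ√T) = (ln(234.42/217.81) + (0.0074+0.4578²/2)·1.6623) / 0.590243 = (0.073491 + 0.186494) / 0.590243 = 0.440472
d₂ = d₁ − σ√T = 0.440472 − 0.590243 = -0.149770
e^{−rT} = e^{−0.0074·1.6623} = 0.987774
N(d₁) = 0.670202,  N(d₂) = 0.440473
Call price V = S·N(d₁) − K·e^{−rT}·N(d₂) = 157.108849 − 94.766477 = 62.342372
ρ = K·T·e^{−rT}·N(d₂) = 157.530315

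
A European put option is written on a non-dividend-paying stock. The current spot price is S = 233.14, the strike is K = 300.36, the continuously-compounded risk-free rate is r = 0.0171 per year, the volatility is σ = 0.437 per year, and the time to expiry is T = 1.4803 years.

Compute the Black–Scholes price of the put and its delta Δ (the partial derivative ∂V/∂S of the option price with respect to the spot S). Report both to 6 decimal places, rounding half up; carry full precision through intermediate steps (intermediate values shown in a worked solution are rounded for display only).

price = 89.842359
Δ = -0.564755

σ√T = 0.437·√1.4803 = 0.531687
d₁ = (ln(S/K) + (r+σ²/2)T) / (σ√T) = (ln(233.14/300.36) + (0.0171+0.437²/2)·1.4803) / 0.531687 = (-0.253343 + 0.166659) / 0.531687 = -0.163035
d₂ = d₁ − σ√T = -0.163035 − 0.531687 = -0.694723
e^{−rT} = e^{−0.0171·1.4803} = 0.975005
N(−d₁) = 0.564755,  N(−d₂) = 0.756385
Put price V = K·e^{−rT}·N(−d₂) − S·N(−d₁) = 221.509262 − 131.666904 = 89.842359
Δ = −N(−d₁) = -0.564755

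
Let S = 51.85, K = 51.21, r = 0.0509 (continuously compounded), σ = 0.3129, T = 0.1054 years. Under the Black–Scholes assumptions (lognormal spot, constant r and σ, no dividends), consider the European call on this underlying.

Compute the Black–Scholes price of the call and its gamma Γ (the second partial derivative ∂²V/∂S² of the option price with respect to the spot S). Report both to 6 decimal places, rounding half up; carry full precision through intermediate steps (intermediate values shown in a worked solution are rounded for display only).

price = 2.570664
Γ = 0.073834

σ√T = 0.3129·√0.1054 = 0.101584
d₁ = (ln(S/K) + (r+σ²/2)T) / (σ√T) = (ln(51.85/51.21) + (0.0509+0.3129²/2)·0.1054) / 0.101584 = (0.012420 + 0.010525) / 0.101584 = 0.225868
d₂ = d₁ − σ√T = 0.225868 − 0.101584 = 0.124284
e^{−rT} = e^{−0.0509·0.1054} = 0.994650
N(d₁) = 0.589348,  N(d₂) = 0.549455
Call price V = S·N(d₁) − K·e^{−rT}·N(d₂) = 30.557698 − 27.987034 = 2.570664
φ(d₁) = (1/√(2π))·e^{−d₁²/2} = 0.388895
Γ = φ(d₁) / (S·σ·√T) = 0.073834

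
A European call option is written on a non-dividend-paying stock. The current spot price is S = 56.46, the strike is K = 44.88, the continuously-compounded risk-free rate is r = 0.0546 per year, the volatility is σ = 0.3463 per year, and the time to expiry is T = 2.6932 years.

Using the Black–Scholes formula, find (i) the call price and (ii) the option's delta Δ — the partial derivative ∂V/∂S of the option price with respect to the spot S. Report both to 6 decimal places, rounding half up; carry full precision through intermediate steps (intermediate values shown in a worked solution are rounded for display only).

σ√T = 0.3463·√2.6932 = 0.568312
d₁ = (ln(S/K) + (r+σ²/2)T) / (σ√T) = (ln(56.46/44.88) + (0.0546+0.3463²/2)·2.6932) / 0.568312 = (0.229540 + 0.308538) / 0.568312 = 0.946801
d₂ = d₁ − σ√T = 0.946801 − 0.568312 = 0.378489
e^{−rT} = e^{−0.0546·2.6932} = 0.863252
N(d₁) = 0.828130,  N(d₂) = 0.647466
Call price V = S·N(d₁) − K·e^{−rT}·N(d₂) = 46.756209 − 25.084619 = 21.671591
Δ = N(d₁) = 0.828130

price = 21.671591
Δ = 0.828130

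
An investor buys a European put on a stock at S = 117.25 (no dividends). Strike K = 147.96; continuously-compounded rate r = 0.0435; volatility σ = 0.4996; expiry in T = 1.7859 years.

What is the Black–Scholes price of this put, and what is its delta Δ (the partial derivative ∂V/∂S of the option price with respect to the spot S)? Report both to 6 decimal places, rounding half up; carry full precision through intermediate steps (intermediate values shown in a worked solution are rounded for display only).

price = 43.910301
Δ = -0.459478

σ√T = 0.4996·√1.7859 = 0.667653
d₁ = (ln(S/K) + (r+σ²/2)T) / (σ√T) = (ln(117.25/147.96) + (0.0435+0.4996²/2)·1.7859) / 0.667653 = (-0.232634 + 0.300567) / 0.667653 = 0.101750
d₂ = d₁ − σ√T = 0.101750 − 0.667653 = -0.565904
e^{−rT} = e^{−0.0435·1.7859} = 0.925254
N(−d₁) = 0.459478,  N(−d₂) = 0.714270
Put price V = K·e^{−rT}·N(−d₂) − S·N(−d₁) = 97.784056 − 53.873755 = 43.910301
Δ = −N(−d₁) = -0.459478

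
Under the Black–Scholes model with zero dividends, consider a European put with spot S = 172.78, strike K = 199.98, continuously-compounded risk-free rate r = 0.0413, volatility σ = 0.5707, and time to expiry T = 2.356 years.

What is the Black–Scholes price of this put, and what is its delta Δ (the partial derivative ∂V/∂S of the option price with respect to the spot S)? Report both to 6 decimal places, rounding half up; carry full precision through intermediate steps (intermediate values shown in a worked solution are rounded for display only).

σ√T = 0.5707·√2.356 = 0.875983
d₁ = (ln(S/K) + (r+σ²/2)T) / (σ√T) = (ln(172.78/199.98) + (0.0413+0.5707²/2)·2.356) / 0.875983 = (-0.146198 + 0.480976) / 0.875983 = 0.382174
d₂ = d₁ − σ√T = 0.382174 − 0.875983 = -0.493809
e^{−rT} = e^{−0.0413·2.356} = 0.907281
N(−d₁) = 0.351166,  N(−d₂) = 0.689280
Put price V = K·e^{−rT}·N(−d₂) − S·N(−d₁) = 125.061568 − 60.674520 = 64.387049
Δ = −N(−d₁) = -0.351166

price = 64.387049
Δ = -0.351166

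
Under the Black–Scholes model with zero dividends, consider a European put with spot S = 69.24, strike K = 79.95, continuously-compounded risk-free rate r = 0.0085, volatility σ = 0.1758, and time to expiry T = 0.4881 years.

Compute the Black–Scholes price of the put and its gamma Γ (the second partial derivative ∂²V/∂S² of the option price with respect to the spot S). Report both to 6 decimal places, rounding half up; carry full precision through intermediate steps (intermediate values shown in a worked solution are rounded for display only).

price = 10.959339
Γ = 0.026301

σ√T = 0.1758·√0.4881 = 0.122821
d₁ = (ln(S/K) + (r+σ²/2)T) / (σ√T) = (ln(69.24/79.95) + (0.0085+0.1758²/2)·0.4881) / 0.122821 = (-0.143823 + 0.011691) / 0.122821 = -1.075803
d₂ = d₁ − σ√T = -1.075803 − 0.122821 = -1.198624
e^{−rT} = e^{−0.0085·0.4881} = 0.995860
N(−d₁) = 0.858992,  N(−d₂) = 0.884663
Put price V = K·e^{−rT}·N(−d₂) − S·N(−d₁) = 70.435960 − 59.476620 = 10.959339
φ(d₁) = (1/√(2π))·e^{−d₁²/2} = 0.223663
Γ = φ(d₁) / (S·σ·√T) = 0.026301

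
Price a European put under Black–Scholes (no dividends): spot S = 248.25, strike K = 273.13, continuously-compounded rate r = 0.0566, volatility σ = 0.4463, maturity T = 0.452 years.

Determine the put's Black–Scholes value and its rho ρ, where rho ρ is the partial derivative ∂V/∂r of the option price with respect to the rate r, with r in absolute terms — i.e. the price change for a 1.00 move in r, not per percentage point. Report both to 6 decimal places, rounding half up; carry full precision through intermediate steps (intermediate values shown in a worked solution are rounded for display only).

price = 40.490704
ρ = -78.118798

σ√T = 0.4463·√0.452 = 0.300052
d₁ = (ln(S/K) + (r+σ²/2)T) / (σ√T) = (ln(248.25/273.13) + (0.0566+0.4463²/2)·0.452) / 0.300052 = (-0.095512 + 0.070599) / 0.300052 = -0.083029
d₂ = d₁ − σ√T = -0.083029 − 0.300052 = -0.383080
e^{−rT} = e^{−0.0566·0.452} = 0.974741
N(−d₁) = 0.533086,  N(−d₂) = 0.649170
Put price V = K·e^{−rT}·N(−d₂) − S·N(−d₁) = 172.829198 − 132.338495 = 40.490704
ρ = −K·T·e^{−rT}·N(−d₂) = -78.118798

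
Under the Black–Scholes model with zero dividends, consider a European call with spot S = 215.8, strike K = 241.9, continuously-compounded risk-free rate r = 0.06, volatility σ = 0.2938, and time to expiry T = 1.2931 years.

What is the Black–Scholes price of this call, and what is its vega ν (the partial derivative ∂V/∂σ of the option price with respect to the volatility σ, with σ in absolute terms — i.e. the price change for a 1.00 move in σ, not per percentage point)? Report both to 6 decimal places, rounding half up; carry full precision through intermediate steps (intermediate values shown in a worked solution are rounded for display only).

price = 25.315167
ν = 97.736929

σ√T = 0.2938·√1.2931 = 0.334093
d₁ = (ln(S/K) + (r+σ²/2)T) / (σ√T) = (ln(215.8/241.9) + (0.06+0.2938²/2)·1.2931) / 0.334093 = (-0.114172 + 0.133395) / 0.334093 = 0.057537
d₂ = d₁ − σ√T = 0.057537 − 0.334093 = -0.276556
e^{−rT} = e^{−0.06·1.2931} = 0.925347
N(d₁) = 0.522941,  N(d₂) = 0.391060
Call price V = S·N(d₁) − K·e^{−rT}·N(d₂) = 112.850753 − 87.535586 = 25.315167
φ(d₁) = (1/√(2π))·e^{−d₁²/2} = 0.398282
ν = S·φ(d₁)·√T = 97.736929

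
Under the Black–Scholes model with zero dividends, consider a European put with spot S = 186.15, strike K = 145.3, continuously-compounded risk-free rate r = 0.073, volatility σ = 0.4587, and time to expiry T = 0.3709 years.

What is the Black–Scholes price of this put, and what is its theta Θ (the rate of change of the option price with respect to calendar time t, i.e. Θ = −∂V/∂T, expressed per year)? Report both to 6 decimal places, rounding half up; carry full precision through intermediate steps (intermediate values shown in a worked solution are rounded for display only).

price = 3.870405
Θ = -12.821125

σ√T = 0.4587·√0.3709 = 0.279355
d₁ = (ln(S/K) + (r+σ²/2)T) / (σ√T) = (ln(186.15/145.3) + (0.073+0.4587²/2)·0.3709) / 0.279355 = (0.247752 + 0.066095) / 0.279355 = 1.123471
d₂ = d₁ − σ√T = 1.123471 − 0.279355 = 0.844115
e^{−rT} = e^{−0.073·0.3709} = 0.973288
N(−d₁) = 0.130619,  N(−d₂) = 0.199303
Put price V = K·e^{−rT}·N(−d₂) − S·N(−d₁) = 28.185098 − 24.314694 = 3.870405
φ(d₁) = (1/√(2π))·e^{−d₁²/2} = 0.212241
Θ = −S·φ(d₁)·σ/(2√T) + r·K·e^{−rT}·N(−d₂) = −14.878637 + 2.057512 = -12.821125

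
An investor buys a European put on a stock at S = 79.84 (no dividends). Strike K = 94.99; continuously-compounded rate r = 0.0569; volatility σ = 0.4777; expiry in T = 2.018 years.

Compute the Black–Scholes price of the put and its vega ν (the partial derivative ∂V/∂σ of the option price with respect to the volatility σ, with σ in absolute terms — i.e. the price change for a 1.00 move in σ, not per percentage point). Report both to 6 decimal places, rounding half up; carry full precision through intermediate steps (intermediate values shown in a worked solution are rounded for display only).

price = 24.352510
ν = 43.827808

σ√T = 0.4777·√2.018 = 0.678603
d₁ = (ln(S/K) + (r+σ²/2)T) / (σ√T) = (ln(79.84/94.99) + (0.0569+0.4777²/2)·2.018) / 0.678603 = (-0.173747 + 0.345075) / 0.678603 = 0.252472
d₂ = d₁ − σ√T = 0.252472 − 0.678603 = -0.426131
e^{−rT} = e^{−0.0569·2.018} = 0.891523
N(−d₁) = 0.400338,  N(−d₂) = 0.664994
Put price V = K·e^{−rT}·N(−d₂) − S·N(−d₁) = 56.315506 − 31.962996 = 24.352510
φ(d₁) = (1/√(2π))·e^{−d₁²/2} = 0.386428
ν = S·φ(d₁)·√T = 43.827808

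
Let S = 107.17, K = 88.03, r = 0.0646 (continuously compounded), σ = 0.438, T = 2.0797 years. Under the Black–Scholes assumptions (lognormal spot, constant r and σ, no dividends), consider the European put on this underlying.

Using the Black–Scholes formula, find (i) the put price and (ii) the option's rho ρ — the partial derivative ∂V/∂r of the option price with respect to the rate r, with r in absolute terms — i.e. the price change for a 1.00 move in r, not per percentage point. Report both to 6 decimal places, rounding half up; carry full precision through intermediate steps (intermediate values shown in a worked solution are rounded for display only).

price = 10.647719
ρ = -66.822295

σ√T = 0.438·√2.0797 = 0.631647
d₁ = (ln(S/K) + (r+σ²/2)T) / (σ√T) = (ln(107.17/88.03) + (0.0646+0.438²/2)·2.0797) / 0.631647 = (0.196739 + 0.333838) / 0.631647 = 0.839989
d₂ = d₁ − σ√T = 0.839989 − 0.631647 = 0.208342
e^{−rT} = e^{−0.0646·2.0797} = 0.874285
N(−d₁) = 0.200457,  N(−d₂) = 0.417481
Put price V = K·e^{−rT}·N(−d₂) − S·N(−d₁) = 32.130738 − 21.483019 = 10.647719
ρ = −K·T·e^{−rT}·N(−d₂) = -66.822295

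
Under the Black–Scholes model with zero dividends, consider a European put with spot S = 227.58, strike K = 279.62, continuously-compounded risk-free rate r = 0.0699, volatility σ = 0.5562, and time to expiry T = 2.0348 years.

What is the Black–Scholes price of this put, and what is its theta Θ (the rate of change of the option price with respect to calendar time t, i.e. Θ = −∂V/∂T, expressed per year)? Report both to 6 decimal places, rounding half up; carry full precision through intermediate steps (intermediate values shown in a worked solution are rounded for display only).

σ√T = 0.5562·√2.0348 = 0.793399
d₁ = (ln(S/K) + (r+σ²/2)T) / (σ√T) = (ln(227.58/279.62) + (0.0699+0.5562²/2)·2.0348) / 0.793399 = (-0.205930 + 0.456974) / 0.793399 = 0.316416
d₂ = d₁ − σ√T = 0.316416 − 0.793399 = -0.476984
e^{−rT} = e^{−0.0699·2.0348} = 0.867420
N(−d₁) = 0.375843,  N(−d₂) = 0.683313
Put price V = K·e^{−rT}·N(−d₂) − S·N(−d₁) = 165.736123 − 85.534457 = 80.201666
φ(d₁) = (1/√(2π))·e^{−d₁²/2} = 0.379463
Θ = −S·φ(d₁)·σ/(2√T) + r·K·e^{−rT}·N(−d₂) = −16.836187 + 11.584955 = -5.251232

price = 80.201666
Θ = -5.251232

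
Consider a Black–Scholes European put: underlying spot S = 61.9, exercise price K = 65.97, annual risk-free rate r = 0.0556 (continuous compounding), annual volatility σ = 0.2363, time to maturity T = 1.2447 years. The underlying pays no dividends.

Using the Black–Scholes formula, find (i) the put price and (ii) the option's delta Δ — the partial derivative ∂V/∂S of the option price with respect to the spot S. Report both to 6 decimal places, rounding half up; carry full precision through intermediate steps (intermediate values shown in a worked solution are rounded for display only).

price = 6.304422
Δ = -0.439288

σ√T = 0.2363·√1.2447 = 0.263631
d₁ = (ln(S/K) + (r+σ²/2)T) / (σ√T) = (ln(61.9/65.97) + (0.0556+0.2363²/2)·1.2447) / 0.263631 = (-0.063680 + 0.103956) / 0.263631 = 0.152774
d₂ = d₁ − σ√T = 0.152774 − 0.263631 = -0.110856
e^{−rT} = e^{−0.0556·1.2447} = 0.933135
N(−d₁) = 0.439288,  N(−d₂) = 0.544135
Put price V = K·e^{−rT}·N(−d₂) − S·N(−d₁) = 33.496359 − 27.191936 = 6.304422
Δ = −N(−d₁) = -0.439288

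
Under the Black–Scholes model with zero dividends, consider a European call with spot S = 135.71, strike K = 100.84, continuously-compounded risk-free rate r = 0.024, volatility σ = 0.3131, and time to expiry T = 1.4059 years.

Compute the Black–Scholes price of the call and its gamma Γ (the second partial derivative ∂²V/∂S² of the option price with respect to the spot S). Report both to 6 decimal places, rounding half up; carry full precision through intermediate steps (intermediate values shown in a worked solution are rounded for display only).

σ√T = 0.3131·√1.4059 = 0.371245
d₁ = (ln(S/K) + (r+σ²/2)T) / (σ√T) = (ln(135.71/100.84) + (0.024+0.3131²/2)·1.4059) / 0.371245 = (0.296985 + 0.102653) / 0.371245 = 1.076482
d₂ = d₁ − σ√T = 1.076482 − 0.371245 = 0.705237
e^{−rT} = e^{−0.024·1.4059} = 0.966821
N(d₁) = 0.859144,  N(d₂) = 0.759669
Call price V = S·N(d₁) − K·e^{−rT}·N(d₂) = 116.594435 − 74.063324 = 42.531111
φ(d₁) = (1/√(2π))·e^{−d₁²/2} = 0.223500
Γ = φ(d₁) / (S·σ·√T) = 0.004436

price = 42.531111
Γ = 0.004436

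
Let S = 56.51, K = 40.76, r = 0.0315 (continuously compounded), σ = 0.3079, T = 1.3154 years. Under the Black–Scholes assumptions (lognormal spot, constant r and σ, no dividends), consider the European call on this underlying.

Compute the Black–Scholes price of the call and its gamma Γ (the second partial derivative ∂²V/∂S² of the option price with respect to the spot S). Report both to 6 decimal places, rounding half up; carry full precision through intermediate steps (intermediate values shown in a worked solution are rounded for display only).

price = 18.666317
Γ = 0.009509

σ√T = 0.3079·√1.3154 = 0.353133
d₁ = (ln(S/K) + (r+σ²/2)T) / (σ√T) = (ln(56.51/40.76) + (0.0315+0.3079²/2)·1.3154) / 0.353133 = (0.326716 + 0.103787) / 0.353133 = 1.219095
d₂ = d₁ − σ√T = 1.219095 − 0.353133 = 0.865962
e^{−rT} = e^{−0.0315·1.3154} = 0.959412
N(d₁) = 0.888596,  N(d₂) = 0.806744
Call price V = S·N(d₁) − K·e^{−rT}·N(d₂) = 50.214558 − 31.548241 = 18.666317
φ(d₁) = (1/√(2π))·e^{−d₁²/2} = 0.189752
Γ = φ(d₁) / (S·σ·√T) = 0.009509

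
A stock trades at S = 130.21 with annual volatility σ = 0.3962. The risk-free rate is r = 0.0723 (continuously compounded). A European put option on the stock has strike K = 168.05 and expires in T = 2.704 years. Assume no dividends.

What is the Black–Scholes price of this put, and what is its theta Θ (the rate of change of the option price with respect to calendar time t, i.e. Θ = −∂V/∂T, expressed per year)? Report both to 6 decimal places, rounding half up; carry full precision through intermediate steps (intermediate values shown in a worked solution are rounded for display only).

σ√T = 0.3962·√2.704 = 0.651505
d₁ = (ln(S/K) + (r+σ²/2)T) / (σ√T) = (ln(130.21/168.05) + (0.0723+0.3962²/2)·2.704) / 0.651505 = (-0.255113 + 0.407729) / 0.651505 = 0.234251
d₂ = d₁ − σ√T = 0.234251 − 0.651505 = -0.417254
e^{−rT} = e^{−0.0723·2.704} = 0.822424
N(−d₁) = 0.407395,  N(−d₂) = 0.661754
Put price V = K·e^{−rT}·N(−d₂) − S·N(−d₁) = 91.459899 − 53.046919 = 38.412981
φ(d₁) = (1/√(2π))·e^{−d₁²/2} = 0.388145
Θ = −S·φ(d₁)·σ/(2√T) + r·K·e^{−rT}·N(−d₂) = −6.088635 + 6.612551 = 0.523916

price = 38.412981
Θ = 0.523916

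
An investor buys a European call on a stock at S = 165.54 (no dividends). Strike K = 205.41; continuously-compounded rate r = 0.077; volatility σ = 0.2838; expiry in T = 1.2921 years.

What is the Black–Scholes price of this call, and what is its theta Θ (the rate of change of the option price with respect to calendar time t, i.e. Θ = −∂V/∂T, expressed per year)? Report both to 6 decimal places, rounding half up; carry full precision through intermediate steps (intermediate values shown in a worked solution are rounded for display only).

σ√T = 0.2838·√1.2921 = 0.322597
d₁ = (ln(S/K) + (r+σ²/2)T) / (σ√T) = (ln(165.54/205.41) + (0.077+0.2838²/2)·1.2921) / 0.322597 = (-0.215795 + 0.151526) / 0.322597 = -0.199224
d₂ = d₁ − σ√T = -0.199224 − 0.322597 = -0.521821
e^{−rT} = e^{−0.077·1.2921} = 0.905297
N(d₁) = 0.421044,  N(d₂) = 0.300898
Call price V = S·N(d₁) − K·e^{−rT}·N(d₂) = 69.699605 − 55.954053 = 13.745552
φ(d₁) = (1/√(2π))·e^{−d₁²/2} = 0.391103
Θ = −S·φ(d₁)·σ/(2√T) − r·K·e^{−rT}·N(d₂) = −8.082184 − 4.308462 = -12.390647

price = 13.745552
Θ = -12.390647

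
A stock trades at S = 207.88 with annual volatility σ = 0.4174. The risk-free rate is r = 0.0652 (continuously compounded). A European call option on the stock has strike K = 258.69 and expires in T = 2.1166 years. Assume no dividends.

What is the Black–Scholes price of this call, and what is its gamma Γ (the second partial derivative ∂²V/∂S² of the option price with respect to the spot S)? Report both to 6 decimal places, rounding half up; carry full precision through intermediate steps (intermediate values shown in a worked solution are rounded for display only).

price = 43.390373
Γ = 0.003115

σ√T = 0.4174·√2.1166 = 0.607256
d₁ = (ln(S/K) + (r+σ²/2)T) / (σ√T) = (ln(207.88/258.69) + (0.0652+0.4174²/2)·2.1166) / 0.607256 = (-0.218669 + 0.322382) / 0.607256 = 0.170789
d₂ = d₁ − σ√T = 0.170789 − 0.607256 = -0.436467
e^{−rT} = e^{−0.0652·2.1166} = 0.871097
N(d₁) = 0.567805,  N(d₂) = 0.331249
Call price V = S·N(d₁) − K·e^{−rT}·N(d₂) = 118.035360 − 74.644987 = 43.390373
φ(d₁) = (1/√(2π))·e^{−d₁²/2} = 0.393166
Γ = φ(d₁) / (S·σ·√T) = 0.003115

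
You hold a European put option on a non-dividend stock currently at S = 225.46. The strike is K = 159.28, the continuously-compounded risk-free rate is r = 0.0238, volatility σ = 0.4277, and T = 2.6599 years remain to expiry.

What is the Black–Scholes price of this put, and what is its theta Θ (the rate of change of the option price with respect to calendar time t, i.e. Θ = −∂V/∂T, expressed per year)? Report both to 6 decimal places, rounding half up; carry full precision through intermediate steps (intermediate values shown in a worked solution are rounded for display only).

σ√T = 0.4277·√2.6599 = 0.697544
d₁ = (ln(S/K) + (r+σ²/2)T) / (σ√T) = (ln(225.46/159.28) + (0.0238+0.4277²/2)·2.6599) / 0.697544 = (0.347479 + 0.306590) / 0.697544 = 0.937673
d₂ = d₁ − σ√T = 0.937673 − 0.697544 = 0.240129
e^{−rT} = e^{−0.0238·2.6599} = 0.938657
N(−d₁) = 0.174206,  N(−d₂) = 0.405115
Put price V = K·e^{−rT}·N(−d₂) − S·N(−d₁) = 60.568452 − 39.276519 = 21.291934
φ(d₁) = (1/√(2π))·e^{−d₁²/2} = 0.257032
Θ = −S·φ(d₁)·σ/(2√T) + r·K·e^{−rT}·N(−d₂) = −7.598599 + 1.441529 = -6.157070

price = 21.291934
Θ = -6.157070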